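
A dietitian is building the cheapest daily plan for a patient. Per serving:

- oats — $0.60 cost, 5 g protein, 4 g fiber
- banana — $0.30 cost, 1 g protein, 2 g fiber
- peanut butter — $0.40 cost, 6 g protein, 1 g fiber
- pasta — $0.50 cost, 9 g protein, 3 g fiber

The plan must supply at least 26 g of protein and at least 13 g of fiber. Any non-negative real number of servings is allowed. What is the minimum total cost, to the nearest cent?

$2.04

oats only: max(26/5, 13/4) = 5.2 servings → $3.12.
banana only: max(26/1, 13/2) = 26 servings → $7.80.
peanut butter only: max(26/6, 13/1) = 13 servings → $5.20.
pasta only: max(26/9, 13/3) = 4.333 servings → $2.17.
oats + banana with both targets exact would need a negative amount; discard.
oats + peanut butter with both tight: 2.737 servings and 2.053 servings → $2.46.
oats + pasta with both tight: 1.857 servings and 1.857 servings → $2.04.
banana + peanut butter with both tight: 4.727 servings and 3.545 servings → $2.84.
banana + pasta with both tight: 2.6 servings and 2.6 servings → $2.08.
peanut butter + pasta: intersection lies outside the first quadrant.
Cheapest feasible corner: $2.04.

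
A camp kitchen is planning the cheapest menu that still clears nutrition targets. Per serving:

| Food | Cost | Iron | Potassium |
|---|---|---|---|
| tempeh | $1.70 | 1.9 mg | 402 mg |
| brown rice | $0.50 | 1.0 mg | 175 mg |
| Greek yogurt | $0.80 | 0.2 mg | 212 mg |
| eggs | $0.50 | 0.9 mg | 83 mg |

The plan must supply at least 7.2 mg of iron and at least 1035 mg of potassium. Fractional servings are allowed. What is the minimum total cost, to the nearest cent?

The cheapest plan sits at a corner of the feasible region — with two constraints it uses at most two foods.
tempeh only: max(7.2/1.9, 1035/402) = 3.789 servings → $6.44.
brown rice only: max(7.2/1.0, 1035/175) = 7.2 servings → $3.60.
Greek yogurt only: max(7.2/0.2, 1035/212) = 36 servings → $28.80.
eggs only: max(7.2/0.9, 1035/83) = 12.47 servings → $6.23.
tempeh + brown rice with both targets exact would need a negative amount; discard.
tempeh + Greek yogurt with both targets exact would need a negative amount; discard.
tempeh + eggs with both tight: 1.636 servings and 4.546 servings → $5.05.
brown rice + Greek yogurt: the both-tight solution has a negative serving — not a feasible corner.
brown rice + eggs with both tight: 4.482 servings and 3.02 servings → $3.75.
Greek yogurt + eggs with both tight: 1.917 servings and 7.574 servings → $5.32.
The minimum over all feasible corners is $3.60.

$3.60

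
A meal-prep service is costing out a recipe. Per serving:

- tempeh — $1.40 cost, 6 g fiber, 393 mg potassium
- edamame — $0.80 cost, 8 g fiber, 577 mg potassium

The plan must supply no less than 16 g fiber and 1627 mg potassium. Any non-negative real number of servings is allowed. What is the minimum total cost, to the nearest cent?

For a min-cost LP with two ≥-constraints, a basic feasible solution has at most two positive variables.
tempeh only: max(16/6, 1627/393) = 4.14 servings → $5.80.
edamame only: max(16/8, 1627/577) = 2.82 servings → $2.26.
tempeh + edamame: intersection lies outside the first quadrant.
The minimum over all feasible corners is $2.26.

$2.26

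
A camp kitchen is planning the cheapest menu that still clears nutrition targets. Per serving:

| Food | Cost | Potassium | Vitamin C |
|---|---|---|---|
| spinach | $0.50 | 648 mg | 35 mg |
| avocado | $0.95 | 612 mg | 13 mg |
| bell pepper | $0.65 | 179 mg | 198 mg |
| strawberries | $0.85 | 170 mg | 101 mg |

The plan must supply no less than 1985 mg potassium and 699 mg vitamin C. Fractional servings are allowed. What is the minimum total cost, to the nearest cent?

The cheapest plan sits at a corner of the feasible region — with two constraints it uses at most two foods.
spinach only: max(1985/648, 699/35) = 19.97 servings → $9.99.
avocado only: max(1985/612, 699/13) = 53.77 servings → $51.08.
bell pepper only: max(1985/179, 699/198) = 11.09 servings → $7.21.
strawberries only: max(1985/170, 699/101) = 11.68 servings → $9.93.
spinach + avocado: the both-tight solution has a negative serving — not a feasible corner.
spinach + bell pepper with both tight: 2.195 servings and 3.142 servings → $3.14.
spinach + strawberries with both tight: 1.372 servings and 6.445 servings → $6.16.
avocado + bell pepper with both tight: 2.254 servings and 3.382 servings → $4.34.
avocado + strawberries with both tight: 1.37 servings and 6.744 servings → $7.03.
bell pepper + strawberries: the both-tight solution has a negative serving — not a feasible corner.
Cheapest feasible corner: $3.14.

$3.14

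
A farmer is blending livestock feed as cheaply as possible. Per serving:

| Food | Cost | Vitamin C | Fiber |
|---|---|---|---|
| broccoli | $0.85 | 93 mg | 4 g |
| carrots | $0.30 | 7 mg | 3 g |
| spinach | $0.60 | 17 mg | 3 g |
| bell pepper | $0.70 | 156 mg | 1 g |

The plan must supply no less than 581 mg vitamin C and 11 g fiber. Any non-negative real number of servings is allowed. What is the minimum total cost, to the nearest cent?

broccoli only: max(581/93, 11/4) = 6.247 servings → $5.31.
carrots only: max(581/7, 11/3) = 83 servings → $24.90.
spinach only: max(581/17, 11/3) = 34.18 servings → $20.51.
bell pepper only: max(581/156, 11/1) = 11 servings → $7.70.
broccoli + carrots: the both-tight solution has a negative serving — not a feasible corner.
broccoli + spinach: intersection lies outside the first quadrant.
broccoli + bell pepper with both tight: 2.137 servings and 2.45 servings → $3.53.
carrots + spinach with both targets exact would need a negative amount; discard.
carrots + bell pepper with both tight: 2.462 servings and 3.614 servings → $3.27.
spinach + bell pepper with both tight: 2.517 servings and 3.45 servings → $3.93.
Cheapest feasible corner: $3.27.

$3.27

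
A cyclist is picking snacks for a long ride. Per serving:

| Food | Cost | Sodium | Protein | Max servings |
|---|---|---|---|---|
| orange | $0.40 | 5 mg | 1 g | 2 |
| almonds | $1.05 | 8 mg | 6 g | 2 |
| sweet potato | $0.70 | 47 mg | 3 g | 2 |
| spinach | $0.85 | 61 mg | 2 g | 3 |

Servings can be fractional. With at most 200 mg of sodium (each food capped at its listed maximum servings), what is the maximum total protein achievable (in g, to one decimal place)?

Protein per mg sodium: almonds 0.75, orange 0.2, sweet potato 0.06383, spinach 0.03279.
Take 2 servings of almonds: uses 16 mg sodium, +12.0 g protein (running total 12.0 g).
Take 2 servings of orange: uses 10 mg sodium, +2.0 g protein (running total 14.0 g).
Take 2 servings of sweet potato: uses 94 mg sodium, +6.0 g protein (running total 20.0 g).
Take 1.311 servings of spinach: uses 80 mg sodium, +2.6 g protein (running total 22.6 g).
Filling greedily by protein-per-mg sodium is optimal for one linear limit, giving 22.6 g.

22.6 g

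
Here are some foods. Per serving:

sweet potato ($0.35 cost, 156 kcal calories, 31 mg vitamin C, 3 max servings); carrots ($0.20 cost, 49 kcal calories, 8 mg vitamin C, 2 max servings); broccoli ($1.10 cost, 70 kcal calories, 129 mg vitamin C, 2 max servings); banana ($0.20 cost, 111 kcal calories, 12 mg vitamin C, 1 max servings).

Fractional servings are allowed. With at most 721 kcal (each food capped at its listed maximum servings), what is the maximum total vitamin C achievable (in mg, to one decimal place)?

368.6 mg

Vitamin C per kcal: broccoli 1.843, sweet potato 0.1987, carrots 0.1633, banana 0.1081.
Take 2 servings of broccoli: uses 140 kcal, +258.0 mg vitamin C (running total 258.0 mg).
Take 3 servings of sweet potato: uses 468 kcal, +93.0 mg vitamin C (running total 351.0 mg).
Take 2 servings of carrots: uses 98 kcal, +16.0 mg vitamin C (running total 367.0 mg).
Take 0.1351 servings of banana: uses 15 kcal, +1.6 mg vitamin C (running total 368.6 mg).
Filling greedily by vitamin C-per-kcal is optimal for one linear limit, giving 368.6 mg.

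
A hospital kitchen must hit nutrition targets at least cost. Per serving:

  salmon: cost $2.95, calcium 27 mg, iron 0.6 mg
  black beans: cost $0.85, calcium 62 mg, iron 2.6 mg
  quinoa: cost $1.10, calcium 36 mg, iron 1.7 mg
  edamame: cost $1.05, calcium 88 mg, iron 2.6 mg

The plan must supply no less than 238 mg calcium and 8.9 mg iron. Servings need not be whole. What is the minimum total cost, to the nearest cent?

At the optimum either one food covers both requirements or two foods hit both targets exactly; no other combination can be cheaper.
salmon only: max(238/27, 8.9/0.6) = 14.83 servings → $43.76.
black beans only: max(238/62, 8.9/2.6) = 3.839 servings → $3.26.
quinoa only: max(238/36, 8.9/1.7) = 6.611 servings → $7.27.
edamame only: max(238/88, 8.9/2.6) = 3.423 servings → $3.59.
salmon + black beans with both tight: 2.03 servings and 2.955 servings → $8.50.
salmon + quinoa with both tight: 3.465 servings and 4.012 servings → $14.64.
salmon + edamame: intersection lies outside the first quadrant.
black beans + quinoa: intersection lies outside the first quadrant.
black beans + edamame with both tight: 2.432 servings and 0.9911 servings → $3.11.
quinoa + edamame with both tight: 2.936 servings and 1.504 servings → $4.81.
The minimum over all feasible corners is $3.11.

$3.11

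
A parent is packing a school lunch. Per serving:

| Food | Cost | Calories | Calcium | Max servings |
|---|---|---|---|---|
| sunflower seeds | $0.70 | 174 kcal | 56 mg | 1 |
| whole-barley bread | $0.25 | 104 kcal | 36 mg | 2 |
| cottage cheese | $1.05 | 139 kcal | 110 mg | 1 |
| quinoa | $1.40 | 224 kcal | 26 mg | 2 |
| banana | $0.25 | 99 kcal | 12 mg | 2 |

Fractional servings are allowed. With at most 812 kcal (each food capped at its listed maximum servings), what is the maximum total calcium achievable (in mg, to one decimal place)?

Calcium per kcal: cottage cheese 0.7914, whole-barley bread 0.3462, sunflower seeds 0.3218, banana 0.1212, quinoa 0.1161.
Take 1 serving of cottage cheese: uses 139 kcal, +110.0 mg calcium (running total 110.0 mg).
Take 2 servings of whole-barley bread: uses 208 kcal, +72.0 mg calcium (running total 182.0 mg).
Take 1 serving of sunflower seeds: uses 174 kcal, +56.0 mg calcium (running total 238.0 mg).
Take 2 servings of banana: uses 198 kcal, +24.0 mg calcium (running total 262.0 mg).
Take 0.4152 servings of quinoa: uses 93 kcal, +10.8 mg calcium (running total 272.8 mg).
Greedy by best ratio exhausts the calories allowance optimally: 272.8 mg.

272.8 mg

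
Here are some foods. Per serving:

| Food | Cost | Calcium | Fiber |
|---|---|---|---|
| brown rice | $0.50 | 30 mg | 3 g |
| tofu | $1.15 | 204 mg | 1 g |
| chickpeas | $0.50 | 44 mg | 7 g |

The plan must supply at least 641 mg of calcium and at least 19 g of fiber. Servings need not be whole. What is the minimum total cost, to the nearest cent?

With two linear requirements the optimum uses one or two foods; enumerate the corners.
brown rice only: max(641/30, 19/3) = 21.37 servings → $10.68.
tofu only: max(641/204, 19/1) = 19 servings → $21.85.
chickpeas only: max(641/44, 19/7) = 14.57 servings → $7.28.
brown rice + tofu with both tight: 5.558 servings and 2.325 servings → $5.45.
brown rice + chickpeas: intersection lies outside the first quadrant.
tofu + chickpeas with both tight: 2.638 servings and 2.337 servings → $4.20.
Cheapest feasible corner: $4.20.

$4.20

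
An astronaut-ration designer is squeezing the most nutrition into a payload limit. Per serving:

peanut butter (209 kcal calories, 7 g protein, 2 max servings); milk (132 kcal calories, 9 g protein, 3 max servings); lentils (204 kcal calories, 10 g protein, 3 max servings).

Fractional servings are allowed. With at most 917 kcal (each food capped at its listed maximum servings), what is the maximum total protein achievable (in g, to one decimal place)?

Protein per kcal: milk 0.06818, lentils 0.04902, peanut butter 0.03349.
Take 3 servings of milk: uses 396 kcal, +27.0 g protein (running total 27.0 g).
Take 2.554 servings of lentils: uses 521 kcal, +25.5 g protein (running total 52.5 g).
Filling greedily by protein-per-kcal is optimal for one linear limit, giving 52.5 g.

52.5 g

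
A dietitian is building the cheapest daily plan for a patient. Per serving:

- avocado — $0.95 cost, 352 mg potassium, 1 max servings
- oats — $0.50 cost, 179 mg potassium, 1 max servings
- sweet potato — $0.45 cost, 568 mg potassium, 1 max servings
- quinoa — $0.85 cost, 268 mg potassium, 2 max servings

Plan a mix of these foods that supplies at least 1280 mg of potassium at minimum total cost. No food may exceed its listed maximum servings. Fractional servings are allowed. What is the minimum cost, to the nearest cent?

Cost per mg of potassium: sweet potato $0.0008, avocado $0.0027, oats $0.0028, quinoa $0.0032.
Take 1 serving of sweet potato: +568.0 mg potassium for $0.45 (total $0.45, still need 712.0 mg).
Take 1 serving of avocado: +352.0 mg potassium for $0.95 (total $1.40, still need 360.0 mg).
Take 1 serving of oats: +179.0 mg potassium for $0.50 (total $1.90, still need 181.0 mg).
Take 0.6754 servings of quinoa: +181.0 mg potassium for $0.57 (total $2.47, still need 0.0 mg).
Filling from the cheapest source first is optimal under one linear minimum: $2.47.

$2.47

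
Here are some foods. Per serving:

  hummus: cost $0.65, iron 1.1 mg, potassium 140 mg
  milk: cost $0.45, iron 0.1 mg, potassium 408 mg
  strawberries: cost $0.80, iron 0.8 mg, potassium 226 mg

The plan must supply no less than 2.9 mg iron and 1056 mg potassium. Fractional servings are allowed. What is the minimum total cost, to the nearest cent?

A basic optimal solution has at most two foods positive. Try each food alone and each pair with both targets met exactly.
hummus only: max(2.9/1.1, 1056/140) = 7.543 servings → $4.90.
milk only: max(2.9/0.1, 1056/408) = 29 servings → $13.05.
strawberries only: max(2.9/0.8, 1056/226) = 4.673 servings → $3.74.
hummus + milk with both tight: 2.478 servings and 1.738 servings → $2.39.
hummus + strawberries with both targets exact would need a negative amount; discard.
milk + strawberries with both tight: 0.6234 servings and 3.547 servings → $3.12.
Cheapest feasible corner: $2.39.

$2.39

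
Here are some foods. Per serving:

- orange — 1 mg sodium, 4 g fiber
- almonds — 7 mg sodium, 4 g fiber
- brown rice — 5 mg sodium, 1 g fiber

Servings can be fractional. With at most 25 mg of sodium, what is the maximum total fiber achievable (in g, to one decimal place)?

Fiber per mg sodium: orange 4, almonds 0.5714, brown rice 0.2.
With no serving limits, spend the whole sodium allowance on orange: 25 mg / 1 mg × 4 g = 100.0 g.

100.0 g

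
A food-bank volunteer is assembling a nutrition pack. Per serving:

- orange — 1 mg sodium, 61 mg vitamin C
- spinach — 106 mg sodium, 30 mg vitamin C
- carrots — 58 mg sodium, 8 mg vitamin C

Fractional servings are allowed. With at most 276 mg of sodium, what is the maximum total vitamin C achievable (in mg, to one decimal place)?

Vitamin C per mg sodium: orange 61, spinach 0.283, carrots 0.1379.
With no serving limits, spend the whole sodium allowance on orange: 276 mg / 1 mg × 61 mg = 16836.0 mg.

16836.0 mg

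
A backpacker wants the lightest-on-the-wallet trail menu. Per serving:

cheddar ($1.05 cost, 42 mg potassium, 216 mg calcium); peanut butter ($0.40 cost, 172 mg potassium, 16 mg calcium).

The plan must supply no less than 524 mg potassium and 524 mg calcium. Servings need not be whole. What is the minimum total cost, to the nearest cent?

This is a tiny linear program; its minimum lies at a vertex of the feasible set. List the vertices and price them.
cheddar only: max(524/42, 524/216) = 12.48 servings → $13.10.
peanut butter only: max(524/172, 524/16) = 32.75 servings → $13.10.
cheddar + peanut butter with both tight: 2.241 servings and 2.499 servings → $3.35.
So the least-cost plan costs $3.35.

$3.35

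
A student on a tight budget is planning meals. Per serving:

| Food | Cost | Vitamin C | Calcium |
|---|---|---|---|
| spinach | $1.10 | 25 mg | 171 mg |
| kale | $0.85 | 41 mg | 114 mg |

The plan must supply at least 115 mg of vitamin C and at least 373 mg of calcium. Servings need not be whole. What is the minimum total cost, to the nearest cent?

A basic optimal solution has at most two foods positive. Try each food alone and each pair with both targets met exactly.
spinach only: max(115/25, 373/171) = 4.6 servings → $5.06.
kale only: max(115/41, 373/114) = 3.272 servings → $2.78.
spinach + kale with both tight: 0.5246 servings and 2.485 servings → $2.69.
So the least-cost plan costs $2.69.

$2.69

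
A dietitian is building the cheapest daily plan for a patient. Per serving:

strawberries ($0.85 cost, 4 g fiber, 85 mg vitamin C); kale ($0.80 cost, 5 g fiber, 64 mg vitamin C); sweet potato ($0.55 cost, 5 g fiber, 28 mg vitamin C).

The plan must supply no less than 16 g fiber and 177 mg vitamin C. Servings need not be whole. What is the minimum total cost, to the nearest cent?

$2.33

strawberries only: max(16/4, 177/85) = 4 servings → $3.40.
kale only: max(16/5, 177/64) = 3.2 servings → $2.56.
sweet potato only: max(16/5, 177/28) = 6.321 servings → $3.48.
strawberries + kale with both targets exact would need a negative amount; discard.
strawberries + sweet potato with both tight: 1.396 servings and 2.083 servings → $2.33.
kale + sweet potato with both tight: 2.428 servings and 0.7722 servings → $2.37.
So the least-cost plan costs $2.33.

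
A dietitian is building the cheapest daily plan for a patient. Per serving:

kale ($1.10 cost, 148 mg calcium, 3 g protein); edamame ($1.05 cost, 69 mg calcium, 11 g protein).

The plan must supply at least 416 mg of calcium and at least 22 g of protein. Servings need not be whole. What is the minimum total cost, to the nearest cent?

$3.85

A basic optimal solution has at most two foods positive. Try each food alone and each pair with both targets met exactly.
kale only: max(416/148, 22/3) = 7.333 servings → $8.07.
edamame only: max(416/69, 22/11) = 6.029 servings → $6.33.
kale + edamame with both tight: 2.152 servings and 1.413 servings → $3.85.
Cheapest feasible corner: $3.85.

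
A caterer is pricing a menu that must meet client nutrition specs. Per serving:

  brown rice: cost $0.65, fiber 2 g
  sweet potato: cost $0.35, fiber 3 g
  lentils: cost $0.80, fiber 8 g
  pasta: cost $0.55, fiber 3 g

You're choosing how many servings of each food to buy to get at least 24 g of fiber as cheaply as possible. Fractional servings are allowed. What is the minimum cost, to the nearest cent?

Cost per g of fiber: lentils $0.1000, sweet potato $0.1167, pasta $0.1833, brown rice $0.3250.
With no serving limits, use only lentils: 24 g / 8 g = 3 servings × $0.80 = $2.40.

$2.40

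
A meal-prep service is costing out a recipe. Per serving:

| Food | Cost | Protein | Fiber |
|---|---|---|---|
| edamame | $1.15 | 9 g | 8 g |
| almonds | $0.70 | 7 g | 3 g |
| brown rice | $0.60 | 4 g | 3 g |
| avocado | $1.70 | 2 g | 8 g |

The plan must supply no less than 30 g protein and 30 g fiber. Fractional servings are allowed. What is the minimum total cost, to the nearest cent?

At the optimum either one food covers both requirements or two foods hit both targets exactly; no other combination can be cheaper.
edamame only: max(30/9, 30/8) = 3.75 servings → $4.31.
almonds only: max(30/7, 30/3) = 10 servings → $7.00.
brown rice only: max(30/4, 30/3) = 10 servings → $6.00.
avocado only: max(30/2, 30/8) = 15 servings → $25.50.
edamame + almonds: the both-tight solution has a negative serving — not a feasible corner.
edamame + brown rice: intersection lies outside the first quadrant.
edamame + avocado with both tight: 3.214 servings and 0.5357 servings → $4.61.
almonds + brown rice with both targets exact would need a negative amount; discard.
almonds + avocado with both tight: 3.6 servings and 2.4 servings → $6.60.
brown rice + avocado with both tight: 6.923 servings and 1.154 servings → $6.12.
So the least-cost plan costs $4.31.

$4.31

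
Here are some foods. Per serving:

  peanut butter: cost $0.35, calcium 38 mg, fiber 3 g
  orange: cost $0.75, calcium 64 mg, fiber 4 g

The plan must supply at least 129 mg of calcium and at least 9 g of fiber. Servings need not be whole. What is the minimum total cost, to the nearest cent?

$1.19

A basic optimal solution has at most two foods positive. Try each food alone and each pair with both targets met exactly.
peanut butter only: max(129/38, 9/3) = 3.395 servings → $1.19.
orange only: max(129/64, 9/4) = 2.25 servings → $1.69.
peanut butter + orange with both tight: 1.5 servings and 1.125 servings → $1.37.
The minimum over all feasible corners is $1.19.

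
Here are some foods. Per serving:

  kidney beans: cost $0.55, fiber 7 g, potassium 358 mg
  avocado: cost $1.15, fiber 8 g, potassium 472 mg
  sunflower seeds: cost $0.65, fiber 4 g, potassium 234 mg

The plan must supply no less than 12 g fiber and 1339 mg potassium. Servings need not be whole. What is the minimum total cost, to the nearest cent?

$2.06

With two linear requirements the optimum uses one or two foods; enumerate the corners.
kidney beans only: max(12/7, 1339/358) = 3.74 servings → $2.06.
avocado only: max(12/8, 1339/472) = 2.837 servings → $3.26.
sunflower seeds only: max(12/4, 1339/234) = 5.722 servings → $3.72.
kidney beans + avocado: intersection lies outside the first quadrant.
kidney beans + sunflower seeds: intersection lies outside the first quadrant.
avocado + sunflower seeds: intersection lies outside the first quadrant.
So the least-cost plan costs $2.06.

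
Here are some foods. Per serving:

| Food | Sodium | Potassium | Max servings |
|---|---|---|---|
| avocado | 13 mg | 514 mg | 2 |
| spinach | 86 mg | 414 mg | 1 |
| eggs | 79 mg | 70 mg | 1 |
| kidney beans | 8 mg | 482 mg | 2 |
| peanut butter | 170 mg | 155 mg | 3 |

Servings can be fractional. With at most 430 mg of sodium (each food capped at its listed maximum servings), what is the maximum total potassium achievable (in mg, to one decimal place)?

2681.4 mg

Potassium per mg sodium: kidney beans 60.25, avocado 39.54, spinach 4.814, peanut butter 0.9118, eggs 0.8861.
Take 2 servings of kidney beans: uses 16 mg sodium, +964.0 mg potassium (running total 964.0 mg).
Take 2 servings of avocado: uses 26 mg sodium, +1028.0 mg potassium (running total 1992.0 mg).
Take 1 serving of spinach: uses 86 mg sodium, +414.0 mg potassium (running total 2406.0 mg).
Take 1.776 servings of peanut butter: uses 302 mg sodium, +275.4 mg potassium (running total 2681.4 mg).
Greedy by best ratio exhausts the sodium allowance optimally: 2681.4 mg.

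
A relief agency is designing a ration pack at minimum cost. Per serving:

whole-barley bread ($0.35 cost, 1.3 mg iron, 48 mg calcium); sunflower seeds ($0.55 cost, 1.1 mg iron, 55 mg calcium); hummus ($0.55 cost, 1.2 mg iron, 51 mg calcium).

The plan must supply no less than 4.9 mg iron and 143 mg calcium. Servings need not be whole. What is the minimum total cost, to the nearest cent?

At the optimum either one food covers both requirements or two foods hit both targets exactly; no other combination can be cheaper.
whole-barley bread only: max(4.9/1.3, 143/48) = 3.769 servings → $1.32.
sunflower seeds only: max(4.9/1.1, 143/55) = 4.455 servings → $2.45.
hummus only: max(4.9/1.2, 143/51) = 4.083 servings → $2.25.
whole-barley bread + sunflower seeds: the both-tight solution has a negative serving — not a feasible corner.
whole-barley bread + hummus: the both-tight solution has a negative serving — not a feasible corner.
sunflower seeds + hummus with both targets exact would need a negative amount; discard.
So the least-cost plan costs $1.32.

$1.32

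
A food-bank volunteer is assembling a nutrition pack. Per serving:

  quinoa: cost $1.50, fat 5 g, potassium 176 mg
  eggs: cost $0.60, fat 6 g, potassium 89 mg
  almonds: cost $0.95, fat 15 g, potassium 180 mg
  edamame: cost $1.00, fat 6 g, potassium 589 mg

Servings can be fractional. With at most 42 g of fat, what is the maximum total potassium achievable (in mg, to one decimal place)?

Potassium per g fat: edamame 98.17, quinoa 35.2, eggs 14.83, almonds 12.
With no serving limits, spend the whole fat allowance on edamame: 42 g / 6 g × 589 mg = 4123.0 mg.

4123.0 mg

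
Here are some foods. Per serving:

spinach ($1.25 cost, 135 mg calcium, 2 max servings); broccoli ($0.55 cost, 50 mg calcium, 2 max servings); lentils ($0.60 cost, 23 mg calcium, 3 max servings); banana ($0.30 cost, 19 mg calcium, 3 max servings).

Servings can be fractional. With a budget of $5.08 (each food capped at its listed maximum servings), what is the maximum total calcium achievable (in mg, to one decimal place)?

449.2 mg

Calcium per dollar: spinach 108, broccoli 90.91, banana 63.33, lentils 38.33.
Take 2 servings of spinach: spends $2.50, +270.0 mg calcium (running total 270.0 mg).
Take 2 servings of broccoli: spends $1.10, +100.0 mg calcium (running total 370.0 mg).
Take 3 servings of banana: spends $0.90, +57.0 mg calcium (running total 427.0 mg).
Take 0.9667 servings of lentils: spends $0.58, +22.2 mg calcium (running total 449.2 mg).
Greedy by best ratio exhausts the cost allowance optimally: 449.2 mg.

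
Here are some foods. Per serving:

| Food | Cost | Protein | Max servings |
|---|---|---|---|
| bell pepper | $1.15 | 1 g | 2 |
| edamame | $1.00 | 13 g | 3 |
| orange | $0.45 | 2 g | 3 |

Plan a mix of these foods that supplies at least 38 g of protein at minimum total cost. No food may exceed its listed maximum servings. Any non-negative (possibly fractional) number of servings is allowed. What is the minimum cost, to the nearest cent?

Cost per g of protein: edamame $0.0769, orange $0.2250, bell pepper $1.1500.
Take 2.923 servings of edamame: +38.0 g protein for $2.92 (total $2.92, still need 0.0 g).
Filling from the cheapest source first is optimal under one linear minimum: $2.92.

$2.92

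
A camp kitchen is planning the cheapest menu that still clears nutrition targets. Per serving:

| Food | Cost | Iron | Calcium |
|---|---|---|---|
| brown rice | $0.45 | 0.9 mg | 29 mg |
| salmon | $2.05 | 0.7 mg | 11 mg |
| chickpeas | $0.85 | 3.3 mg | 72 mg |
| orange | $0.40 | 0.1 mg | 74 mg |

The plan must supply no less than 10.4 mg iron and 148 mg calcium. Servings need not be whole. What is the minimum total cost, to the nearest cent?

$2.68

brown rice only: max(10.4/0.9, 148/29) = 11.56 servings → $5.20.
salmon only: max(10.4/0.7, 148/11) = 14.86 servings → $30.46.
chickpeas only: max(10.4/3.3, 148/72) = 3.152 servings → $2.68.
orange only: max(10.4/0.1, 148/74) = 104 servings → $41.60.
brown rice + salmon: the both-tight solution has a negative serving — not a feasible corner.
brown rice + chickpeas: the both-tight solution has a negative serving — not a feasible corner.
brown rice + orange: intersection lies outside the first quadrant.
salmon + chickpeas with both targets exact would need a negative amount; discard.
salmon + orange with both targets exact would need a negative amount; discard.
chickpeas + orange: intersection lies outside the first quadrant.
Cheapest feasible corner: $2.68.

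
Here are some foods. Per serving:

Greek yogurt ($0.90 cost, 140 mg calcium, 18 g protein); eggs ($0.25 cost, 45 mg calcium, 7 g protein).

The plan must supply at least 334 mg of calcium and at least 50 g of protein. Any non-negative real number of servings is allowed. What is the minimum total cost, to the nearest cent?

Greek yogurt only: max(334/140, 50/18) = 2.778 servings → $2.50.
eggs only: max(334/45, 50/7) = 7.422 servings → $1.86.
Greek yogurt + eggs with both tight: 0.5176 servings and 5.812 servings → $1.92.
So the least-cost plan costs $1.86.

$1.86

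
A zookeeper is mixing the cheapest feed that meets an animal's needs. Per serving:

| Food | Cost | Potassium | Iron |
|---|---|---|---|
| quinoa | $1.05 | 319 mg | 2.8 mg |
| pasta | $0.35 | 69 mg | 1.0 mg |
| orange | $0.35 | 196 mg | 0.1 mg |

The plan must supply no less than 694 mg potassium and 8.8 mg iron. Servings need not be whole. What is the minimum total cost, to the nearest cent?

An LP optimum is at a vertex; with two nutrient constraints at most two foods are used. Check each candidate.
quinoa only: max(694/319, 8.8/2.8) = 3.143 servings → $3.30.
pasta only: max(694/69, 8.8/1.0) = 10.06 servings → $3.52.
orange only: max(694/196, 8.8/0.1) = 88 servings → $30.80.
quinoa + pasta with both tight: 0.69 servings and 6.868 servings → $3.13.
quinoa + orange: intersection lies outside the first quadrant.
pasta + orange with both tight: 8.754 servings and 0.459 servings → $3.22.
Cheapest feasible corner: $3.13.

$3.13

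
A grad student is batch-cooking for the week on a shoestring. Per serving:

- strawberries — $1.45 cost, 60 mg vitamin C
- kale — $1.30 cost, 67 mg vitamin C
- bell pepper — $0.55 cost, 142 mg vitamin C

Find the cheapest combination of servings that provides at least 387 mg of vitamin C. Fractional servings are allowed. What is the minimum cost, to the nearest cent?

$1.50

Cost per mg of vitamin C: bell pepper $0.0039, kale $0.0194, strawberries $0.0242.
With no serving limits, use only bell pepper: 387 mg / 142 mg = 2.725 servings × $0.55 = $1.50.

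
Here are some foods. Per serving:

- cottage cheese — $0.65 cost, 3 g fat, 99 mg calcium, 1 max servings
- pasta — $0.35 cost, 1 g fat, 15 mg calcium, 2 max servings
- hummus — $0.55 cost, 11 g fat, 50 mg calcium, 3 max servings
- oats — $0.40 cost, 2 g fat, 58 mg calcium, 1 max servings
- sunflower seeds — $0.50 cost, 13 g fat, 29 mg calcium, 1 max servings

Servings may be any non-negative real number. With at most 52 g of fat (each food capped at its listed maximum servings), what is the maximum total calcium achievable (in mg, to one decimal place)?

363.8 mg

Calcium per g fat: cottage cheese 33, oats 29, pasta 15, hummus 4.545, sunflower seeds 2.231.
Take 1 serving of cottage cheese: uses 3 g fat, +99.0 mg calcium (running total 99.0 mg).
Take 1 serving of oats: uses 2 g fat, +58.0 mg calcium (running total 157.0 mg).
Take 2 servings of pasta: uses 2 g fat, +30.0 mg calcium (running total 187.0 mg).
Take 3 servings of hummus: uses 33 g fat, +150.0 mg calcium (running total 337.0 mg).
Take 0.9231 servings of sunflower seeds: uses 12 g fat, +26.8 mg calcium (running total 363.8 mg).
Filling greedily by calcium-per-g fat is optimal for one linear limit, giving 363.8 mg.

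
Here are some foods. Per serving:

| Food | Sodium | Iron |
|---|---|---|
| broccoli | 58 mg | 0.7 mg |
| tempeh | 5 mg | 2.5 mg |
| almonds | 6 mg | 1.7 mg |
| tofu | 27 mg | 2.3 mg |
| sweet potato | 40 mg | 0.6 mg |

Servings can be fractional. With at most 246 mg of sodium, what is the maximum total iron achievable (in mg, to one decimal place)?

Iron per mg sodium: tempeh 0.5, almonds 0.2833, tofu 0.08519, sweet potato 0.015, broccoli 0.01207.
With no serving limits, spend the whole sodium allowance on tempeh: 246 mg / 5 mg × 2.5 mg = 123.0 mg.

123.0 mg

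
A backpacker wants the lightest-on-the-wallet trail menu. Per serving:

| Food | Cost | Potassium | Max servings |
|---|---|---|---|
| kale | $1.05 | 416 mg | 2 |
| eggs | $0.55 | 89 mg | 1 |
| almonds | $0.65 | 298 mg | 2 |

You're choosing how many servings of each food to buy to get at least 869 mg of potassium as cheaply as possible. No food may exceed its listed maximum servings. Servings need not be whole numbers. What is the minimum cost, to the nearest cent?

$1.99

Cost per mg of potassium: almonds $0.0022, kale $0.0025, eggs $0.0062.
Take 2 servings of almonds: +596.0 mg potassium for $1.30 (total $1.30, still need 273.0 mg).
Take 0.6562 servings of kale: +273.0 mg potassium for $0.69 (total $1.99, still need 0.0 mg).
Filling from the cheapest source first is optimal under one linear minimum: $1.99.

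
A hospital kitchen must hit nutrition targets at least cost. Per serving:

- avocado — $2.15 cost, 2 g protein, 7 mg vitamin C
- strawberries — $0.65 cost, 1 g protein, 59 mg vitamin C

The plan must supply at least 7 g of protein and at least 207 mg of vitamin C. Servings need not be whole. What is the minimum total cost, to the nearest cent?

$4.55

avocado only: max(7/2, 207/7) = 29.57 servings → $63.58.
strawberries only: max(7/1, 207/59) = 7 servings → $4.55.
avocado + strawberries with both tight: 1.856 servings and 3.288 servings → $6.13.
So the least-cost plan costs $4.55.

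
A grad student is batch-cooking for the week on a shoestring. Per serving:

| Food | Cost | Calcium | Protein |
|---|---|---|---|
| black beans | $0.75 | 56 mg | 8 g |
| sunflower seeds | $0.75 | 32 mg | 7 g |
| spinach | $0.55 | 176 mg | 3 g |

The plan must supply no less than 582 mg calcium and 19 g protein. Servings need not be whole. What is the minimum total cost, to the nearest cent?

$2.56

This is a tiny linear program; its minimum lies at a vertex of the feasible set. List the vertices and price them.
black beans only: max(582/56, 19/8) = 10.39 servings → $7.79.
sunflower seeds only: max(582/32, 19/7) = 18.19 servings → $13.64.
spinach only: max(582/176, 19/3) = 6.333 servings → $3.48.
black beans + sunflower seeds: the both-tight solution has a negative serving — not a feasible corner.
black beans + spinach with both tight: 1.289 servings and 2.897 servings → $2.56.
sunflower seeds + spinach with both tight: 1.407 servings and 3.051 servings → $2.73.
The minimum over all feasible corners is $2.56.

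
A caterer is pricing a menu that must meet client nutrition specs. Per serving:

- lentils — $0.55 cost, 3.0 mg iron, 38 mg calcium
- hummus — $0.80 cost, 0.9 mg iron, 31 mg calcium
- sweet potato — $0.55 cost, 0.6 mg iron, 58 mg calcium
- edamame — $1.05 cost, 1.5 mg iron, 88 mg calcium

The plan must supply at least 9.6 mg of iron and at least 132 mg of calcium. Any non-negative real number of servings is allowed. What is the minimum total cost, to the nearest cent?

$1.85

An LP optimum is at a vertex; with two nutrient constraints at most two foods are used. Check each candidate.
lentils only: max(9.6/3.0, 132/38) = 3.474 servings → $1.91.
hummus only: max(9.6/0.9, 132/31) = 10.67 servings → $8.53.
sweet potato only: max(9.6/0.6, 132/58) = 16 servings → $8.80.
edamame only: max(9.6/1.5, 132/88) = 6.4 servings → $6.72.
lentils + hummus with both tight: 3.041 servings and 0.5306 servings → $2.10.
lentils + sweet potato with both tight: 3.159 servings and 0.2063 servings → $1.85.
lentils + edamame with both tight: 3.125 servings and 0.1507 servings → $1.88.
hummus + sweet potato with both targets exact would need a negative amount; discard.
hummus + edamame with both targets exact would need a negative amount; discard.
sweet potato + edamame with both targets exact would need a negative amount; discard.
The minimum over all feasible corners is $1.85.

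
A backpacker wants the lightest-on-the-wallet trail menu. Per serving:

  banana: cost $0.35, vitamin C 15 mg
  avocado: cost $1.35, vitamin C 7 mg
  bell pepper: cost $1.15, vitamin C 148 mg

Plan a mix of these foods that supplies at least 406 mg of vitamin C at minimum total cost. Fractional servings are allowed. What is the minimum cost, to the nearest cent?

$3.15

Cost per mg of vitamin C: bell pepper $0.0078, banana $0.0233, avocado $0.1929.
With no serving limits, use only bell pepper: 406 mg / 148 mg = 2.743 servings × $1.15 = $3.15.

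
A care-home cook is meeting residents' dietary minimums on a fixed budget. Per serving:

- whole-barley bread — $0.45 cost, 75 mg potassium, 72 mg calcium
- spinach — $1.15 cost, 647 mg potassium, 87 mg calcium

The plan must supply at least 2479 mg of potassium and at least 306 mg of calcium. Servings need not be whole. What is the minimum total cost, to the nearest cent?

Check every corner: each single food scaled to meet both minima, and each pair solved so both constraints bind.
whole-barley bread only: max(2479/75, 306/72) = 33.05 servings → $14.87.
spinach only: max(2479/647, 306/87) = 3.832 servings → $4.41.
whole-barley bread + spinach with both targets exact would need a negative amount; discard.
Cheapest feasible corner: $4.41.

$4.41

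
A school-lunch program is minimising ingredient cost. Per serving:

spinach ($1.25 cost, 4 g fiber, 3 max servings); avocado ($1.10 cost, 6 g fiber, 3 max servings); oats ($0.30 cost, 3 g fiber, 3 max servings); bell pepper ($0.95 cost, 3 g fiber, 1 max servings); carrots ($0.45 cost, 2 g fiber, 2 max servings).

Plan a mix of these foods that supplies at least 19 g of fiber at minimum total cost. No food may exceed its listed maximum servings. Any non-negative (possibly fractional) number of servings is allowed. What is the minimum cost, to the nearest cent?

$2.73

Cost per g of fiber: oats $0.1000, avocado $0.1833, carrots $0.2250, spinach $0.3125, bell pepper $0.3167.
Take 3 servings of oats: +9.0 g fiber for $0.90 (total $0.90, still need 10.0 g).
Take 1.667 servings of avocado: +10.0 g fiber for $1.83 (total $2.73, still need 0.0 g).
Greedy by cheapest-per-g is optimal for a single linear constraint, so the minimum cost is $2.73.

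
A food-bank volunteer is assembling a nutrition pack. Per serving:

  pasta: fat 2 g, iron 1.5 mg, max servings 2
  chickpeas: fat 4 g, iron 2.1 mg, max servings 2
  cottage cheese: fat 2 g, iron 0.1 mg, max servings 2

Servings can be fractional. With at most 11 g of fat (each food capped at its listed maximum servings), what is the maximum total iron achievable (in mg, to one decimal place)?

Iron per g fat: pasta 0.75, chickpeas 0.525, cottage cheese 0.05.
Take 2 servings of pasta: uses 4 g fat, +3.0 mg iron (running total 3.0 mg).
Take 1.75 servings of chickpeas: uses 7 g fat, +3.7 mg iron (running total 6.7 mg).
Greedy by best ratio exhausts the fat allowance optimally: 6.7 mg.

6.7 mg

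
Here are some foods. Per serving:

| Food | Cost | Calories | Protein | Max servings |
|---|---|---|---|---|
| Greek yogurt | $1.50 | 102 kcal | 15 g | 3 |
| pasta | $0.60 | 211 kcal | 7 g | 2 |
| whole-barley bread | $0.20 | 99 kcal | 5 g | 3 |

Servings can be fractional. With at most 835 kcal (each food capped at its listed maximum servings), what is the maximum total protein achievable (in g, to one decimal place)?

Protein per kcal: Greek yogurt 0.1471, whole-barley bread 0.05051, pasta 0.03318.
Take 3 servings of Greek yogurt: uses 306 kcal, +45.0 g protein (running total 45.0 g).
Take 3 servings of whole-barley bread: uses 297 kcal, +15.0 g protein (running total 60.0 g).
Take 1.1 servings of pasta: uses 232 kcal, +7.7 g protein (running total 67.7 g).
Greedy by best ratio exhausts the calories allowance optimally: 67.7 g.

67.7 g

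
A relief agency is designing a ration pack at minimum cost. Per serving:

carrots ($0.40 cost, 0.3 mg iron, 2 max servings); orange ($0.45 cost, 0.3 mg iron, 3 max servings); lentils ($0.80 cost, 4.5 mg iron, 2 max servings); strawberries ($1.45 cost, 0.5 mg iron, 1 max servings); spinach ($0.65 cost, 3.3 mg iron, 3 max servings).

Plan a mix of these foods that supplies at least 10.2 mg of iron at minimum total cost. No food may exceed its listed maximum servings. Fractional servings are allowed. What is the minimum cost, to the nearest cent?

$1.84

Cost per mg of iron: lentils $0.1778, spinach $0.1970, carrots $1.3333, orange $1.5000, strawberries $2.9000.
Take 2 servings of lentils: +9.0 mg iron for $1.60 (total $1.60, still need 1.2 mg).
Take 0.3636 servings of spinach: +1.2 mg iron for $0.24 (total $1.84, still need 0.0 mg).
Filling from the cheapest source first is optimal under one linear minimum: $1.84.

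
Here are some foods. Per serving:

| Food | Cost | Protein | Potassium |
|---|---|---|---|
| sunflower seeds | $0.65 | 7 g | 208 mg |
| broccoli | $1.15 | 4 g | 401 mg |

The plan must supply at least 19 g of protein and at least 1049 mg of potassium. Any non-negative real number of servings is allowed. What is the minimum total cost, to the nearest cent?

Minimising a linear cost over {protein ≥ 19, potassium ≥ 1049, servings ≥ 0} — the optimum is at a vertex, using one or two foods.
sunflower seeds only: max(19/7, 1049/208) = 5.043 servings → $3.28.
broccoli only: max(19/4, 1049/401) = 4.75 servings → $5.46.
sunflower seeds + broccoli with both tight: 1.733 servings and 1.717 servings → $3.10.
Cheapest feasible corner: $3.10.

$3.10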